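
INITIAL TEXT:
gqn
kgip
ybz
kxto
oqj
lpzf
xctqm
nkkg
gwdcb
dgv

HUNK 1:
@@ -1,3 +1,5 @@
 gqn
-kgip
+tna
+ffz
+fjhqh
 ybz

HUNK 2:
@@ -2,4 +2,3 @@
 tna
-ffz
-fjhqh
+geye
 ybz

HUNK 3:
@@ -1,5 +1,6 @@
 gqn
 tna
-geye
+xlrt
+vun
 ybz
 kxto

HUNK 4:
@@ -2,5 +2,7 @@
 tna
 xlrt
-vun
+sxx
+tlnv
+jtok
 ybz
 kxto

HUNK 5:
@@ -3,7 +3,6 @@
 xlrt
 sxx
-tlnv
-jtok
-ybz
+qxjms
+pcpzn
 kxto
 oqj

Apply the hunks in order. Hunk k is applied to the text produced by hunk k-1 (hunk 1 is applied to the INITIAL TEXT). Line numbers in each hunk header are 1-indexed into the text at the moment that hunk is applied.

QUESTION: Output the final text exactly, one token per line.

Hunk 1: at line 1 remove [kgip] add [tna,ffz,fjhqh] -> 12 lines: gqn tna ffz fjhqh ybz kxto oqj lpzf xctqm nkkg gwdcb dgv
Hunk 2: at line 2 remove [ffz,fjhqh] add [geye] -> 11 lines: gqn tna geye ybz kxto oqj lpzf xctqm nkkg gwdcb dgv
Hunk 3: at line 1 remove [geye] add [xlrt,vun] -> 12 lines: gqn tna xlrt vun ybz kxto oqj lpzf xctqm nkkg gwdcb dgv
Hunk 4: at line 2 remove [vun] add [sxx,tlnv,jtok] -> 14 lines: gqn tna xlrt sxx tlnv jtok ybz kxto oqj lpzf xctqm nkkg gwdcb dgv
Hunk 5: at line 3 remove [tlnv,jtok,ybz] add [qxjms,pcpzn] -> 13 lines: gqn tna xlrt sxx qxjms pcpzn kxto oqj lpzf xctqm nkkg gwdcb dgv

Answer: gqn
tna
xlrt
sxx
qxjms
pcpzn
kxto
oqj
lpzf
xctqm
nkkg
gwdcb
dgv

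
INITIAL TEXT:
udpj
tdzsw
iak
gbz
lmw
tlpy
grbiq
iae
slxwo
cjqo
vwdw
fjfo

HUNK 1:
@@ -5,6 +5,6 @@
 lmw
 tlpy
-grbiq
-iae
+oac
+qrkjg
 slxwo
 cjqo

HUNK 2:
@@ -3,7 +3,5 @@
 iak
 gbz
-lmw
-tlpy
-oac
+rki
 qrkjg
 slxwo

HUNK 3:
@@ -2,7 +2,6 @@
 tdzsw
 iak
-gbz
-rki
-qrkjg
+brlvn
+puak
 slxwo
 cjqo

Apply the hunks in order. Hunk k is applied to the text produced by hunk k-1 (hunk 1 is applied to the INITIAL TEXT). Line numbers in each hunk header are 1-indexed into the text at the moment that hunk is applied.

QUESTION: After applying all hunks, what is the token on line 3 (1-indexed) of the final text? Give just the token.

Answer: iak

Derivation:
Hunk 1: at line 5 remove [grbiq,iae] add [oac,qrkjg] -> 12 lines: udpj tdzsw iak gbz lmw tlpy oac qrkjg slxwo cjqo vwdw fjfo
Hunk 2: at line 3 remove [lmw,tlpy,oac] add [rki] -> 10 lines: udpj tdzsw iak gbz rki qrkjg slxwo cjqo vwdw fjfo
Hunk 3: at line 2 remove [gbz,rki,qrkjg] add [brlvn,puak] -> 9 lines: udpj tdzsw iak brlvn puak slxwo cjqo vwdw fjfo
Final line 3: iak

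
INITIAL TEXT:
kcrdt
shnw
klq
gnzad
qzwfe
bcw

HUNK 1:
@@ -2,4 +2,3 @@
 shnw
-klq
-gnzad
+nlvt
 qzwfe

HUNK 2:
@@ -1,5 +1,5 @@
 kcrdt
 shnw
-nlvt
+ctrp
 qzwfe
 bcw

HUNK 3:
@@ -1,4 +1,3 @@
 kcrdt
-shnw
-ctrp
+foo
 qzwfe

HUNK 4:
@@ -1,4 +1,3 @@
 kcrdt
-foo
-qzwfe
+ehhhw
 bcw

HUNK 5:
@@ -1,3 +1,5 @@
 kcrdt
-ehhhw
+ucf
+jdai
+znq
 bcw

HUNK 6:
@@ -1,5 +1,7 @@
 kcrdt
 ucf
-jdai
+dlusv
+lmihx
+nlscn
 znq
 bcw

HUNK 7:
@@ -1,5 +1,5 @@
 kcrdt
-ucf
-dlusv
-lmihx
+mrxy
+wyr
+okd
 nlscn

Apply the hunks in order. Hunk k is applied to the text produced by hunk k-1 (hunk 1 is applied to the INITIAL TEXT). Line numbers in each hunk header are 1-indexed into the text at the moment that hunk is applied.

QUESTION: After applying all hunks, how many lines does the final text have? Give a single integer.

Hunk 1: at line 2 remove [klq,gnzad] add [nlvt] -> 5 lines: kcrdt shnw nlvt qzwfe bcw
Hunk 2: at line 1 remove [nlvt] add [ctrp] -> 5 lines: kcrdt shnw ctrp qzwfe bcw
Hunk 3: at line 1 remove [shnw,ctrp] add [foo] -> 4 lines: kcrdt foo qzwfe bcw
Hunk 4: at line 1 remove [foo,qzwfe] add [ehhhw] -> 3 lines: kcrdt ehhhw bcw
Hunk 5: at line 1 remove [ehhhw] add [ucf,jdai,znq] -> 5 lines: kcrdt ucf jdai znq bcw
Hunk 6: at line 1 remove [jdai] add [dlusv,lmihx,nlscn] -> 7 lines: kcrdt ucf dlusv lmihx nlscn znq bcw
Hunk 7: at line 1 remove [ucf,dlusv,lmihx] add [mrxy,wyr,okd] -> 7 lines: kcrdt mrxy wyr okd nlscn znq bcw
Final line count: 7

Answer: 7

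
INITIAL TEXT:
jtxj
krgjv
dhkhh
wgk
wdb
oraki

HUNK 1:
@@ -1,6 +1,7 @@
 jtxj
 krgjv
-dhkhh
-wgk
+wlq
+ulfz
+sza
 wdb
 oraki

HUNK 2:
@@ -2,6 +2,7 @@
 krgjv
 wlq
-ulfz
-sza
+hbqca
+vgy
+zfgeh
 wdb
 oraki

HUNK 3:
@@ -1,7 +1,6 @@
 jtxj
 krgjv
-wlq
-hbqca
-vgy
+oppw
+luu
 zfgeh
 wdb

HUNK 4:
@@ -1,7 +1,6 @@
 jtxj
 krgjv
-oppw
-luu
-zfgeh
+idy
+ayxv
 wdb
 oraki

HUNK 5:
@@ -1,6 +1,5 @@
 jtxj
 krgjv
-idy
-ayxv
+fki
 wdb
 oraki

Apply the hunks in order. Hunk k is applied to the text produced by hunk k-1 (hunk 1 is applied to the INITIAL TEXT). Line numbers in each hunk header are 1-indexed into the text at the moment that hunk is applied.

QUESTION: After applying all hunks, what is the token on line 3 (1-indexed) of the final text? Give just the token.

Hunk 1: at line 1 remove [dhkhh,wgk] add [wlq,ulfz,sza] -> 7 lines: jtxj krgjv wlq ulfz sza wdb oraki
Hunk 2: at line 2 remove [ulfz,sza] add [hbqca,vgy,zfgeh] -> 8 lines: jtxj krgjv wlq hbqca vgy zfgeh wdb oraki
Hunk 3: at line 1 remove [wlq,hbqca,vgy] add [oppw,luu] -> 7 lines: jtxj krgjv oppw luu zfgeh wdb oraki
Hunk 4: at line 1 remove [oppw,luu,zfgeh] add [idy,ayxv] -> 6 lines: jtxj krgjv idy ayxv wdb oraki
Hunk 5: at line 1 remove [idy,ayxv] add [fki] -> 5 lines: jtxj krgjv fki wdb oraki
Final line 3: fki

Answer: fki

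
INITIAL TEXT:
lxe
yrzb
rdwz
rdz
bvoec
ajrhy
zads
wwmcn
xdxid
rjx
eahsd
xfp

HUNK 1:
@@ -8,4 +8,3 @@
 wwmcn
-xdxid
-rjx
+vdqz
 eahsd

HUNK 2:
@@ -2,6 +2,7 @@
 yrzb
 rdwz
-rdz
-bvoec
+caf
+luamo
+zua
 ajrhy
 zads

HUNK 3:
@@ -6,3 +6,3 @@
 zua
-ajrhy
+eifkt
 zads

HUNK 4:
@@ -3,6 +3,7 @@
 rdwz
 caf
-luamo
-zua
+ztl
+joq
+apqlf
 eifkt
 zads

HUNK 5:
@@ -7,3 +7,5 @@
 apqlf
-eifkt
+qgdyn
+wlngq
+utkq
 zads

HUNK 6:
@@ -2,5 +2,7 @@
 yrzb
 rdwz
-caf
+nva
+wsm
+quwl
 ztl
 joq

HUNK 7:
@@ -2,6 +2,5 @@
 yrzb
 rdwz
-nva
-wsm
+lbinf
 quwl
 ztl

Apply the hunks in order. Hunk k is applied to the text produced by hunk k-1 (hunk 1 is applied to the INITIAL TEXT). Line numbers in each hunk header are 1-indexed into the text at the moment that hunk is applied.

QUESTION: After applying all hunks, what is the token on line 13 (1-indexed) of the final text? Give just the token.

Answer: wwmcn

Derivation:
Hunk 1: at line 8 remove [xdxid,rjx] add [vdqz] -> 11 lines: lxe yrzb rdwz rdz bvoec ajrhy zads wwmcn vdqz eahsd xfp
Hunk 2: at line 2 remove [rdz,bvoec] add [caf,luamo,zua] -> 12 lines: lxe yrzb rdwz caf luamo zua ajrhy zads wwmcn vdqz eahsd xfp
Hunk 3: at line 6 remove [ajrhy] add [eifkt] -> 12 lines: lxe yrzb rdwz caf luamo zua eifkt zads wwmcn vdqz eahsd xfp
Hunk 4: at line 3 remove [luamo,zua] add [ztl,joq,apqlf] -> 13 lines: lxe yrzb rdwz caf ztl joq apqlf eifkt zads wwmcn vdqz eahsd xfp
Hunk 5: at line 7 remove [eifkt] add [qgdyn,wlngq,utkq] -> 15 lines: lxe yrzb rdwz caf ztl joq apqlf qgdyn wlngq utkq zads wwmcn vdqz eahsd xfp
Hunk 6: at line 2 remove [caf] add [nva,wsm,quwl] -> 17 lines: lxe yrzb rdwz nva wsm quwl ztl joq apqlf qgdyn wlngq utkq zads wwmcn vdqz eahsd xfp
Hunk 7: at line 2 remove [nva,wsm] add [lbinf] -> 16 lines: lxe yrzb rdwz lbinf quwl ztl joq apqlf qgdyn wlngq utkq zads wwmcn vdqz eahsd xfp
Final line 13: wwmcn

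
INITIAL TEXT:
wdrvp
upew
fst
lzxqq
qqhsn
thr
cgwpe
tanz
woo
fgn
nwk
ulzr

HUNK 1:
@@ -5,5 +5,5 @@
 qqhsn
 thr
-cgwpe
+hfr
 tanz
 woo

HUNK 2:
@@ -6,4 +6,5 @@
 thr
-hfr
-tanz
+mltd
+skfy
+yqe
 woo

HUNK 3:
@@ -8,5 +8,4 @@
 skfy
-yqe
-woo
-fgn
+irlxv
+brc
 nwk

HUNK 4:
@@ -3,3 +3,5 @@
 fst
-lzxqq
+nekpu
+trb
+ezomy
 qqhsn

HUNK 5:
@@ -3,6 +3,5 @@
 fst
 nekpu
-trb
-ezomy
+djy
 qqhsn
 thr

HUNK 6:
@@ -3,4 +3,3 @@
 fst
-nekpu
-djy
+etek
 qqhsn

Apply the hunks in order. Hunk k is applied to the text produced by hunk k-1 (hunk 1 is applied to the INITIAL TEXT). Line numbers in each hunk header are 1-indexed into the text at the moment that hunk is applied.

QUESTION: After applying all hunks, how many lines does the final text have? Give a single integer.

Hunk 1: at line 5 remove [cgwpe] add [hfr] -> 12 lines: wdrvp upew fst lzxqq qqhsn thr hfr tanz woo fgn nwk ulzr
Hunk 2: at line 6 remove [hfr,tanz] add [mltd,skfy,yqe] -> 13 lines: wdrvp upew fst lzxqq qqhsn thr mltd skfy yqe woo fgn nwk ulzr
Hunk 3: at line 8 remove [yqe,woo,fgn] add [irlxv,brc] -> 12 lines: wdrvp upew fst lzxqq qqhsn thr mltd skfy irlxv brc nwk ulzr
Hunk 4: at line 3 remove [lzxqq] add [nekpu,trb,ezomy] -> 14 lines: wdrvp upew fst nekpu trb ezomy qqhsn thr mltd skfy irlxv brc nwk ulzr
Hunk 5: at line 3 remove [trb,ezomy] add [djy] -> 13 lines: wdrvp upew fst nekpu djy qqhsn thr mltd skfy irlxv brc nwk ulzr
Hunk 6: at line 3 remove [nekpu,djy] add [etek] -> 12 lines: wdrvp upew fst etek qqhsn thr mltd skfy irlxv brc nwk ulzr
Final line count: 12

Answer: 12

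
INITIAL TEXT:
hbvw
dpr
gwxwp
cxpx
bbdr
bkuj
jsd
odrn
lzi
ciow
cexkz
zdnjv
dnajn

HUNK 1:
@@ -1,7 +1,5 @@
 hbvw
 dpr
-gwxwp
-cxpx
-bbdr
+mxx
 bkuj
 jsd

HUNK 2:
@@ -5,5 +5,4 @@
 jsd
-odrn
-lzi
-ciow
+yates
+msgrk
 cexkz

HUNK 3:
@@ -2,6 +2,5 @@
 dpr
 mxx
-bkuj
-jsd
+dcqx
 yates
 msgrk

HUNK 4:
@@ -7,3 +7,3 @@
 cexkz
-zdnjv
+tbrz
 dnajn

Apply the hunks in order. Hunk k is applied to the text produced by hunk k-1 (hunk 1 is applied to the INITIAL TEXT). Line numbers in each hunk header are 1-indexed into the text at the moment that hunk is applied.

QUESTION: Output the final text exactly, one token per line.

Answer: hbvw
dpr
mxx
dcqx
yates
msgrk
cexkz
tbrz
dnajn

Derivation:
Hunk 1: at line 1 remove [gwxwp,cxpx,bbdr] add [mxx] -> 11 lines: hbvw dpr mxx bkuj jsd odrn lzi ciow cexkz zdnjv dnajn
Hunk 2: at line 5 remove [odrn,lzi,ciow] add [yates,msgrk] -> 10 lines: hbvw dpr mxx bkuj jsd yates msgrk cexkz zdnjv dnajn
Hunk 3: at line 2 remove [bkuj,jsd] add [dcqx] -> 9 lines: hbvw dpr mxx dcqx yates msgrk cexkz zdnjv dnajn
Hunk 4: at line 7 remove [zdnjv] add [tbrz] -> 9 lines: hbvw dpr mxx dcqx yates msgrk cexkz tbrz dnajn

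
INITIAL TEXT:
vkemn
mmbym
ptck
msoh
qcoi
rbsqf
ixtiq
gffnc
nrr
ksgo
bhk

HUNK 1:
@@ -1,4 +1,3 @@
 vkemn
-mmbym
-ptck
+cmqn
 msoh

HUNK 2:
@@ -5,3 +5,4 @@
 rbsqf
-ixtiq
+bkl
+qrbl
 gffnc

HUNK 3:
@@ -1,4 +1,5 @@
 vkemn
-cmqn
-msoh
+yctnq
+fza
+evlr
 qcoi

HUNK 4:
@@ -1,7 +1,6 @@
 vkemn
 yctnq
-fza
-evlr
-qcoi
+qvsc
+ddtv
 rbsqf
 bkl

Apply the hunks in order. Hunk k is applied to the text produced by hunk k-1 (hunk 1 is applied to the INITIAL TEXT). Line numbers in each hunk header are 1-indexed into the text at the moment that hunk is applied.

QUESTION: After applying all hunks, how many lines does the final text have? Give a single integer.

Hunk 1: at line 1 remove [mmbym,ptck] add [cmqn] -> 10 lines: vkemn cmqn msoh qcoi rbsqf ixtiq gffnc nrr ksgo bhk
Hunk 2: at line 5 remove [ixtiq] add [bkl,qrbl] -> 11 lines: vkemn cmqn msoh qcoi rbsqf bkl qrbl gffnc nrr ksgo bhk
Hunk 3: at line 1 remove [cmqn,msoh] add [yctnq,fza,evlr] -> 12 lines: vkemn yctnq fza evlr qcoi rbsqf bkl qrbl gffnc nrr ksgo bhk
Hunk 4: at line 1 remove [fza,evlr,qcoi] add [qvsc,ddtv] -> 11 lines: vkemn yctnq qvsc ddtv rbsqf bkl qrbl gffnc nrr ksgo bhk
Final line count: 11

Answer: 11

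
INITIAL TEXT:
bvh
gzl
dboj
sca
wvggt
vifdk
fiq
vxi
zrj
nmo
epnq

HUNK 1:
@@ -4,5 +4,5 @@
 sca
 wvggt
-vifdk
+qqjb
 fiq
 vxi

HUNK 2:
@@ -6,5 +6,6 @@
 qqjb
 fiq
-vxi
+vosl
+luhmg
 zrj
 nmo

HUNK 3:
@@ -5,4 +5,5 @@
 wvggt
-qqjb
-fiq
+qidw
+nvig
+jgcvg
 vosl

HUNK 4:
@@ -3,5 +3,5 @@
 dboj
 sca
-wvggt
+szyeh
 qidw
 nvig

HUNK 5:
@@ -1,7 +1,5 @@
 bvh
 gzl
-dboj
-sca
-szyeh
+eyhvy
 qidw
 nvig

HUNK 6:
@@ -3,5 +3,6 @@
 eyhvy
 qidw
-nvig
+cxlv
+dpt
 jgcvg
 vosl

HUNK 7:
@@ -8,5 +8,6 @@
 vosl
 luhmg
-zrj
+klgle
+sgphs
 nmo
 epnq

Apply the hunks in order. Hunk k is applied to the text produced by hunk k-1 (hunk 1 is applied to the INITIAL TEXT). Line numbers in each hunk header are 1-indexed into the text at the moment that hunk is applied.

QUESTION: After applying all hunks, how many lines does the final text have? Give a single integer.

Hunk 1: at line 4 remove [vifdk] add [qqjb] -> 11 lines: bvh gzl dboj sca wvggt qqjb fiq vxi zrj nmo epnq
Hunk 2: at line 6 remove [vxi] add [vosl,luhmg] -> 12 lines: bvh gzl dboj sca wvggt qqjb fiq vosl luhmg zrj nmo epnq
Hunk 3: at line 5 remove [qqjb,fiq] add [qidw,nvig,jgcvg] -> 13 lines: bvh gzl dboj sca wvggt qidw nvig jgcvg vosl luhmg zrj nmo epnq
Hunk 4: at line 3 remove [wvggt] add [szyeh] -> 13 lines: bvh gzl dboj sca szyeh qidw nvig jgcvg vosl luhmg zrj nmo epnq
Hunk 5: at line 1 remove [dboj,sca,szyeh] add [eyhvy] -> 11 lines: bvh gzl eyhvy qidw nvig jgcvg vosl luhmg zrj nmo epnq
Hunk 6: at line 3 remove [nvig] add [cxlv,dpt] -> 12 lines: bvh gzl eyhvy qidw cxlv dpt jgcvg vosl luhmg zrj nmo epnq
Hunk 7: at line 8 remove [zrj] add [klgle,sgphs] -> 13 lines: bvh gzl eyhvy qidw cxlv dpt jgcvg vosl luhmg klgle sgphs nmo epnq
Final line count: 13

Answer: 13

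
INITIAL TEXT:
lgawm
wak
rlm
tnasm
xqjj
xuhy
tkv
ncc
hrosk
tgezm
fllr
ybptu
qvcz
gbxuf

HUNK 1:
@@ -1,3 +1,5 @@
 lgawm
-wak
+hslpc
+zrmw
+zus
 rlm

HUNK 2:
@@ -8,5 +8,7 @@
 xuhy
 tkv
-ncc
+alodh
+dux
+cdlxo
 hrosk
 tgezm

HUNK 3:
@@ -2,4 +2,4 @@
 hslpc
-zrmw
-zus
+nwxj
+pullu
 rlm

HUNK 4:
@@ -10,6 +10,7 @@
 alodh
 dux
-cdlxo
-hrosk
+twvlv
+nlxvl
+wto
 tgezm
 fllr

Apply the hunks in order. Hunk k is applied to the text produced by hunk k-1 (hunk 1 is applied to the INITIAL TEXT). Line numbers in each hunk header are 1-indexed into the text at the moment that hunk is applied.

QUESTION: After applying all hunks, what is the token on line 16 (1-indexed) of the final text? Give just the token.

Hunk 1: at line 1 remove [wak] add [hslpc,zrmw,zus] -> 16 lines: lgawm hslpc zrmw zus rlm tnasm xqjj xuhy tkv ncc hrosk tgezm fllr ybptu qvcz gbxuf
Hunk 2: at line 8 remove [ncc] add [alodh,dux,cdlxo] -> 18 lines: lgawm hslpc zrmw zus rlm tnasm xqjj xuhy tkv alodh dux cdlxo hrosk tgezm fllr ybptu qvcz gbxuf
Hunk 3: at line 2 remove [zrmw,zus] add [nwxj,pullu] -> 18 lines: lgawm hslpc nwxj pullu rlm tnasm xqjj xuhy tkv alodh dux cdlxo hrosk tgezm fllr ybptu qvcz gbxuf
Hunk 4: at line 10 remove [cdlxo,hrosk] add [twvlv,nlxvl,wto] -> 19 lines: lgawm hslpc nwxj pullu rlm tnasm xqjj xuhy tkv alodh dux twvlv nlxvl wto tgezm fllr ybptu qvcz gbxuf
Final line 16: fllr

Answer: fllr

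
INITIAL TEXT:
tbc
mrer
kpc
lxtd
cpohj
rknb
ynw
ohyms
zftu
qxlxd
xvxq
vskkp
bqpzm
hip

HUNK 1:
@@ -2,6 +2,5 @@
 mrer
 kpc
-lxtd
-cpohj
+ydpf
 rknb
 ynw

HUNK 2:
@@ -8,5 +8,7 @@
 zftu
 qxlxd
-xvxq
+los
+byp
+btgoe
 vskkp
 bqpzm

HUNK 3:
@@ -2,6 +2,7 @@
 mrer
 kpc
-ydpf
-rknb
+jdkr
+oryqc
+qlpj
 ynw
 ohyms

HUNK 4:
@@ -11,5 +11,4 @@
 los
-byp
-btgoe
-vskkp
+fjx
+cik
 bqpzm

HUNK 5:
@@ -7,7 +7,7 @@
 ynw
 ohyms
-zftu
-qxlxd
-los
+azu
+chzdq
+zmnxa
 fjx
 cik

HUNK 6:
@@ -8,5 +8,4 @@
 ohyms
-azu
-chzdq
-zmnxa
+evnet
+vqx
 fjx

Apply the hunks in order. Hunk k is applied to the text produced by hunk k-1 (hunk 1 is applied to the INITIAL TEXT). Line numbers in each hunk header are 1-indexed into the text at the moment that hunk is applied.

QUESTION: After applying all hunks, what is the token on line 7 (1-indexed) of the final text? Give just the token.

Hunk 1: at line 2 remove [lxtd,cpohj] add [ydpf] -> 13 lines: tbc mrer kpc ydpf rknb ynw ohyms zftu qxlxd xvxq vskkp bqpzm hip
Hunk 2: at line 8 remove [xvxq] add [los,byp,btgoe] -> 15 lines: tbc mrer kpc ydpf rknb ynw ohyms zftu qxlxd los byp btgoe vskkp bqpzm hip
Hunk 3: at line 2 remove [ydpf,rknb] add [jdkr,oryqc,qlpj] -> 16 lines: tbc mrer kpc jdkr oryqc qlpj ynw ohyms zftu qxlxd los byp btgoe vskkp bqpzm hip
Hunk 4: at line 11 remove [byp,btgoe,vskkp] add [fjx,cik] -> 15 lines: tbc mrer kpc jdkr oryqc qlpj ynw ohyms zftu qxlxd los fjx cik bqpzm hip
Hunk 5: at line 7 remove [zftu,qxlxd,los] add [azu,chzdq,zmnxa] -> 15 lines: tbc mrer kpc jdkr oryqc qlpj ynw ohyms azu chzdq zmnxa fjx cik bqpzm hip
Hunk 6: at line 8 remove [azu,chzdq,zmnxa] add [evnet,vqx] -> 14 lines: tbc mrer kpc jdkr oryqc qlpj ynw ohyms evnet vqx fjx cik bqpzm hip
Final line 7: ynw

Answer: ynw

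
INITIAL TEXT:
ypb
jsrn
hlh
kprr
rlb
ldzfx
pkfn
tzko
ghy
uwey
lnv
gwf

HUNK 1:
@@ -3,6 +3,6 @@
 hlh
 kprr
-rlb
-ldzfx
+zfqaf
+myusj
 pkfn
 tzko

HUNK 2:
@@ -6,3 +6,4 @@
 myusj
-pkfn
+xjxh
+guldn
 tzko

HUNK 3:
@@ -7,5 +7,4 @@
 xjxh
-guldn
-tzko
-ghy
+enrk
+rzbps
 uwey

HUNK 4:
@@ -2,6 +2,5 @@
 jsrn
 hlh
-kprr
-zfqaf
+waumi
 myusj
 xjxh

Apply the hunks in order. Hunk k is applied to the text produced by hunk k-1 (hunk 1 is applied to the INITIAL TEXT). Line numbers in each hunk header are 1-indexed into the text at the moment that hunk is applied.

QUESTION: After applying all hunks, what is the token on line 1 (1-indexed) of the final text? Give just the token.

Answer: ypb

Derivation:
Hunk 1: at line 3 remove [rlb,ldzfx] add [zfqaf,myusj] -> 12 lines: ypb jsrn hlh kprr zfqaf myusj pkfn tzko ghy uwey lnv gwf
Hunk 2: at line 6 remove [pkfn] add [xjxh,guldn] -> 13 lines: ypb jsrn hlh kprr zfqaf myusj xjxh guldn tzko ghy uwey lnv gwf
Hunk 3: at line 7 remove [guldn,tzko,ghy] add [enrk,rzbps] -> 12 lines: ypb jsrn hlh kprr zfqaf myusj xjxh enrk rzbps uwey lnv gwf
Hunk 4: at line 2 remove [kprr,zfqaf] add [waumi] -> 11 lines: ypb jsrn hlh waumi myusj xjxh enrk rzbps uwey lnv gwf
Final line 1: ypb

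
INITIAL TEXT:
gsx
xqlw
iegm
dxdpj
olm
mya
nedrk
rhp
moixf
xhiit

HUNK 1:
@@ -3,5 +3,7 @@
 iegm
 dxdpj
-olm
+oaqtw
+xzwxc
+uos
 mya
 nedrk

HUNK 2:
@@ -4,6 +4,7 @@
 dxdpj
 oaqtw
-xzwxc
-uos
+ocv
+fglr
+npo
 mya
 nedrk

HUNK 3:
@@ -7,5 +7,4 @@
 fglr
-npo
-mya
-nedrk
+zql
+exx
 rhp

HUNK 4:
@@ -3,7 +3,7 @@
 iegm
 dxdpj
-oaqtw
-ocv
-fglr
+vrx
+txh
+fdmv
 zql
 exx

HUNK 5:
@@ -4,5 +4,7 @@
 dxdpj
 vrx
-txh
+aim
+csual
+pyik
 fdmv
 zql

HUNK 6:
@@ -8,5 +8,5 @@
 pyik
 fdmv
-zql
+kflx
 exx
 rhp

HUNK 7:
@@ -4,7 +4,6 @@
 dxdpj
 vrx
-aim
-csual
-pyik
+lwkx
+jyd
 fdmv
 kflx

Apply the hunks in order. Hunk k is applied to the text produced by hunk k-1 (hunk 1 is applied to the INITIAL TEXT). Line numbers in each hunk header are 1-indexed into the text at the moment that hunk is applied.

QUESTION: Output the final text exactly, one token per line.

Hunk 1: at line 3 remove [olm] add [oaqtw,xzwxc,uos] -> 12 lines: gsx xqlw iegm dxdpj oaqtw xzwxc uos mya nedrk rhp moixf xhiit
Hunk 2: at line 4 remove [xzwxc,uos] add [ocv,fglr,npo] -> 13 lines: gsx xqlw iegm dxdpj oaqtw ocv fglr npo mya nedrk rhp moixf xhiit
Hunk 3: at line 7 remove [npo,mya,nedrk] add [zql,exx] -> 12 lines: gsx xqlw iegm dxdpj oaqtw ocv fglr zql exx rhp moixf xhiit
Hunk 4: at line 3 remove [oaqtw,ocv,fglr] add [vrx,txh,fdmv] -> 12 lines: gsx xqlw iegm dxdpj vrx txh fdmv zql exx rhp moixf xhiit
Hunk 5: at line 4 remove [txh] add [aim,csual,pyik] -> 14 lines: gsx xqlw iegm dxdpj vrx aim csual pyik fdmv zql exx rhp moixf xhiit
Hunk 6: at line 8 remove [zql] add [kflx] -> 14 lines: gsx xqlw iegm dxdpj vrx aim csual pyik fdmv kflx exx rhp moixf xhiit
Hunk 7: at line 4 remove [aim,csual,pyik] add [lwkx,jyd] -> 13 lines: gsx xqlw iegm dxdpj vrx lwkx jyd fdmv kflx exx rhp moixf xhiit

Answer: gsx
xqlw
iegm
dxdpj
vrx
lwkx
jyd
fdmv
kflx
exx
rhp
moixf
xhiit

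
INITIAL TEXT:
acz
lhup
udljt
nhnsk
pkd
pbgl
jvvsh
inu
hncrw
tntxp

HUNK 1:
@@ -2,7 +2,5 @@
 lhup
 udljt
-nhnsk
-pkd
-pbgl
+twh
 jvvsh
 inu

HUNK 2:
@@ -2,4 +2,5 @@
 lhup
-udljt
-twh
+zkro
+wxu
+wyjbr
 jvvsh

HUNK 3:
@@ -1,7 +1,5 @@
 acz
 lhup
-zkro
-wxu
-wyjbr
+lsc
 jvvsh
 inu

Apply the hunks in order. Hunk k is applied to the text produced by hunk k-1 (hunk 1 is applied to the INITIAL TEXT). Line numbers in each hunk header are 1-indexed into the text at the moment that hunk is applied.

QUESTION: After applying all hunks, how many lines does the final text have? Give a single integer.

Answer: 7

Derivation:
Hunk 1: at line 2 remove [nhnsk,pkd,pbgl] add [twh] -> 8 lines: acz lhup udljt twh jvvsh inu hncrw tntxp
Hunk 2: at line 2 remove [udljt,twh] add [zkro,wxu,wyjbr] -> 9 lines: acz lhup zkro wxu wyjbr jvvsh inu hncrw tntxp
Hunk 3: at line 1 remove [zkro,wxu,wyjbr] add [lsc] -> 7 lines: acz lhup lsc jvvsh inu hncrw tntxp
Final line count: 7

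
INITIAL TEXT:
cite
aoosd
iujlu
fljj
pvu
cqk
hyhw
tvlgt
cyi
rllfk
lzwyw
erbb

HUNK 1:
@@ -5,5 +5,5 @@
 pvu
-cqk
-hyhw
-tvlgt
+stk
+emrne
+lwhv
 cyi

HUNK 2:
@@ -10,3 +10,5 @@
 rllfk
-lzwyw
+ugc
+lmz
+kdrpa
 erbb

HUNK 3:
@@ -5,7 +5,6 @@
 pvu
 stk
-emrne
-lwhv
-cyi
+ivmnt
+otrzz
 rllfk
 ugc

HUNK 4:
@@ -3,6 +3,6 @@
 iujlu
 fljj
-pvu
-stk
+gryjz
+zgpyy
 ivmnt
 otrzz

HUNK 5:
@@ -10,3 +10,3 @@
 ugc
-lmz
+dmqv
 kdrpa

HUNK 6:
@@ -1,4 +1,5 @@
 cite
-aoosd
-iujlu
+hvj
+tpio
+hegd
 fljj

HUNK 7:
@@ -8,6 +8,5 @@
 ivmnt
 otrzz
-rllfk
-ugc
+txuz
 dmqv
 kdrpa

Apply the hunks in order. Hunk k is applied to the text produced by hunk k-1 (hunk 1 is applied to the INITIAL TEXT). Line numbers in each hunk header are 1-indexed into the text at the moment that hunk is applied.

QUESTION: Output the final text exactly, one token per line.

Hunk 1: at line 5 remove [cqk,hyhw,tvlgt] add [stk,emrne,lwhv] -> 12 lines: cite aoosd iujlu fljj pvu stk emrne lwhv cyi rllfk lzwyw erbb
Hunk 2: at line 10 remove [lzwyw] add [ugc,lmz,kdrpa] -> 14 lines: cite aoosd iujlu fljj pvu stk emrne lwhv cyi rllfk ugc lmz kdrpa erbb
Hunk 3: at line 5 remove [emrne,lwhv,cyi] add [ivmnt,otrzz] -> 13 lines: cite aoosd iujlu fljj pvu stk ivmnt otrzz rllfk ugc lmz kdrpa erbb
Hunk 4: at line 3 remove [pvu,stk] add [gryjz,zgpyy] -> 13 lines: cite aoosd iujlu fljj gryjz zgpyy ivmnt otrzz rllfk ugc lmz kdrpa erbb
Hunk 5: at line 10 remove [lmz] add [dmqv] -> 13 lines: cite aoosd iujlu fljj gryjz zgpyy ivmnt otrzz rllfk ugc dmqv kdrpa erbb
Hunk 6: at line 1 remove [aoosd,iujlu] add [hvj,tpio,hegd] -> 14 lines: cite hvj tpio hegd fljj gryjz zgpyy ivmnt otrzz rllfk ugc dmqv kdrpa erbb
Hunk 7: at line 8 remove [rllfk,ugc] add [txuz] -> 13 lines: cite hvj tpio hegd fljj gryjz zgpyy ivmnt otrzz txuz dmqv kdrpa erbb

Answer: cite
hvj
tpio
hegd
fljj
gryjz
zgpyy
ivmnt
otrzz
txuz
dmqv
kdrpa
erbb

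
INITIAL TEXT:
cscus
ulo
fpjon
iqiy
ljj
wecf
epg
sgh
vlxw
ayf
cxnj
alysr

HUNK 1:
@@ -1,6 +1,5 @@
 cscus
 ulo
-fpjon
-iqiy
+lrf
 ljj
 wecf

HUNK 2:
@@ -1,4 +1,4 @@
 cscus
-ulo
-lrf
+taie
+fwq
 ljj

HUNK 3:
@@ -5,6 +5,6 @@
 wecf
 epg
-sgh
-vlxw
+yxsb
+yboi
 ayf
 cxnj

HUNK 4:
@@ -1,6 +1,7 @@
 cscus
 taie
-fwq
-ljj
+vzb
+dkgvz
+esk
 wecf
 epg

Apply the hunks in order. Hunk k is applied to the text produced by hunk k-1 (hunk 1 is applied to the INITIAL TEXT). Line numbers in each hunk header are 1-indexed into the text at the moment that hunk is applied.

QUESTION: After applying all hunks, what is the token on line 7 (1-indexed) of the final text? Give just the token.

Answer: epg

Derivation:
Hunk 1: at line 1 remove [fpjon,iqiy] add [lrf] -> 11 lines: cscus ulo lrf ljj wecf epg sgh vlxw ayf cxnj alysr
Hunk 2: at line 1 remove [ulo,lrf] add [taie,fwq] -> 11 lines: cscus taie fwq ljj wecf epg sgh vlxw ayf cxnj alysr
Hunk 3: at line 5 remove [sgh,vlxw] add [yxsb,yboi] -> 11 lines: cscus taie fwq ljj wecf epg yxsb yboi ayf cxnj alysr
Hunk 4: at line 1 remove [fwq,ljj] add [vzb,dkgvz,esk] -> 12 lines: cscus taie vzb dkgvz esk wecf epg yxsb yboi ayf cxnj alysr
Final line 7: epg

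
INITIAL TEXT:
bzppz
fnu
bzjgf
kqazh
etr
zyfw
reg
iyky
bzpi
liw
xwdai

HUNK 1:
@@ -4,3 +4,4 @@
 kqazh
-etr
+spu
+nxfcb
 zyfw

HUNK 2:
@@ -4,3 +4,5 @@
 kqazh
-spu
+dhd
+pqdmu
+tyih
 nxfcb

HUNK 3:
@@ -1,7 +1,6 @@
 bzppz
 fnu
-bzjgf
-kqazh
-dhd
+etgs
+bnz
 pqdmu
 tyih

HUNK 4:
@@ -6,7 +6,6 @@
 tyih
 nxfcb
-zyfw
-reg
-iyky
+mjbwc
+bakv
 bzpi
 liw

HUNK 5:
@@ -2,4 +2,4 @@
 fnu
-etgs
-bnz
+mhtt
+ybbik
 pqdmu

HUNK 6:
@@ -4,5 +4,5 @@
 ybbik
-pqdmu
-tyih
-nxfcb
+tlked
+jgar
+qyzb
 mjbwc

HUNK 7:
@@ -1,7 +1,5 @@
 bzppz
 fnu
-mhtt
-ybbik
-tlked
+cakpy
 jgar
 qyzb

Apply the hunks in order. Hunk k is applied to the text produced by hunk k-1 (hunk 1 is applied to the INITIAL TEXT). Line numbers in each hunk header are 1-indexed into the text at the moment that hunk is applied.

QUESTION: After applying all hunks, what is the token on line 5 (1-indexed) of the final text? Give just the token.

Answer: qyzb

Derivation:
Hunk 1: at line 4 remove [etr] add [spu,nxfcb] -> 12 lines: bzppz fnu bzjgf kqazh spu nxfcb zyfw reg iyky bzpi liw xwdai
Hunk 2: at line 4 remove [spu] add [dhd,pqdmu,tyih] -> 14 lines: bzppz fnu bzjgf kqazh dhd pqdmu tyih nxfcb zyfw reg iyky bzpi liw xwdai
Hunk 3: at line 1 remove [bzjgf,kqazh,dhd] add [etgs,bnz] -> 13 lines: bzppz fnu etgs bnz pqdmu tyih nxfcb zyfw reg iyky bzpi liw xwdai
Hunk 4: at line 6 remove [zyfw,reg,iyky] add [mjbwc,bakv] -> 12 lines: bzppz fnu etgs bnz pqdmu tyih nxfcb mjbwc bakv bzpi liw xwdai
Hunk 5: at line 2 remove [etgs,bnz] add [mhtt,ybbik] -> 12 lines: bzppz fnu mhtt ybbik pqdmu tyih nxfcb mjbwc bakv bzpi liw xwdai
Hunk 6: at line 4 remove [pqdmu,tyih,nxfcb] add [tlked,jgar,qyzb] -> 12 lines: bzppz fnu mhtt ybbik tlked jgar qyzb mjbwc bakv bzpi liw xwdai
Hunk 7: at line 1 remove [mhtt,ybbik,tlked] add [cakpy] -> 10 lines: bzppz fnu cakpy jgar qyzb mjbwc bakv bzpi liw xwdai
Final line 5: qyzb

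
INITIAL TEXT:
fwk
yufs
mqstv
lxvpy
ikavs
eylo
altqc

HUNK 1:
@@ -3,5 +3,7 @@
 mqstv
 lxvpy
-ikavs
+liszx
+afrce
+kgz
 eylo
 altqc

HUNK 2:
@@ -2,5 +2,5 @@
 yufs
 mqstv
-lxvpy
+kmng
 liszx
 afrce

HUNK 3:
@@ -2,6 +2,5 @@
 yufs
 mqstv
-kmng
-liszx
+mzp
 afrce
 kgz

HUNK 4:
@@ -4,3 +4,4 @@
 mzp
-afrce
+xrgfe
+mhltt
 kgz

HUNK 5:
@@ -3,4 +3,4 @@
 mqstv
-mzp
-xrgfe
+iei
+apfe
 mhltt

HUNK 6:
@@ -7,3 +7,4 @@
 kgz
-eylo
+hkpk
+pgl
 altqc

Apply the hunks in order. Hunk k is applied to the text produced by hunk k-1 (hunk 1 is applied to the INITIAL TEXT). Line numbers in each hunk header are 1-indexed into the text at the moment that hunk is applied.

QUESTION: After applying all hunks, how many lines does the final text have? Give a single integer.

Hunk 1: at line 3 remove [ikavs] add [liszx,afrce,kgz] -> 9 lines: fwk yufs mqstv lxvpy liszx afrce kgz eylo altqc
Hunk 2: at line 2 remove [lxvpy] add [kmng] -> 9 lines: fwk yufs mqstv kmng liszx afrce kgz eylo altqc
Hunk 3: at line 2 remove [kmng,liszx] add [mzp] -> 8 lines: fwk yufs mqstv mzp afrce kgz eylo altqc
Hunk 4: at line 4 remove [afrce] add [xrgfe,mhltt] -> 9 lines: fwk yufs mqstv mzp xrgfe mhltt kgz eylo altqc
Hunk 5: at line 3 remove [mzp,xrgfe] add [iei,apfe] -> 9 lines: fwk yufs mqstv iei apfe mhltt kgz eylo altqc
Hunk 6: at line 7 remove [eylo] add [hkpk,pgl] -> 10 lines: fwk yufs mqstv iei apfe mhltt kgz hkpk pgl altqc
Final line count: 10

Answer: 10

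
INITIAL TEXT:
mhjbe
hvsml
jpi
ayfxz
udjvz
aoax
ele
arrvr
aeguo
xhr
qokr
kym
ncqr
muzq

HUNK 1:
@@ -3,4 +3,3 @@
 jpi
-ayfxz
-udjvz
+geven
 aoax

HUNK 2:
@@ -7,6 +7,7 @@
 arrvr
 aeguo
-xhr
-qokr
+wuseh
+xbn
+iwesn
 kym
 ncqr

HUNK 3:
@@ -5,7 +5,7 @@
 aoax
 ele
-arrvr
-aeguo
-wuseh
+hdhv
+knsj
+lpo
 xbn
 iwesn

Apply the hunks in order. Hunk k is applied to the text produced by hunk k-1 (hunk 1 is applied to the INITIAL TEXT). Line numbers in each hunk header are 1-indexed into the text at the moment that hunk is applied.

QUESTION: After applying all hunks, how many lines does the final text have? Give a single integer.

Answer: 14

Derivation:
Hunk 1: at line 3 remove [ayfxz,udjvz] add [geven] -> 13 lines: mhjbe hvsml jpi geven aoax ele arrvr aeguo xhr qokr kym ncqr muzq
Hunk 2: at line 7 remove [xhr,qokr] add [wuseh,xbn,iwesn] -> 14 lines: mhjbe hvsml jpi geven aoax ele arrvr aeguo wuseh xbn iwesn kym ncqr muzq
Hunk 3: at line 5 remove [arrvr,aeguo,wuseh] add [hdhv,knsj,lpo] -> 14 lines: mhjbe hvsml jpi geven aoax ele hdhv knsj lpo xbn iwesn kym ncqr muzq
Final line count: 14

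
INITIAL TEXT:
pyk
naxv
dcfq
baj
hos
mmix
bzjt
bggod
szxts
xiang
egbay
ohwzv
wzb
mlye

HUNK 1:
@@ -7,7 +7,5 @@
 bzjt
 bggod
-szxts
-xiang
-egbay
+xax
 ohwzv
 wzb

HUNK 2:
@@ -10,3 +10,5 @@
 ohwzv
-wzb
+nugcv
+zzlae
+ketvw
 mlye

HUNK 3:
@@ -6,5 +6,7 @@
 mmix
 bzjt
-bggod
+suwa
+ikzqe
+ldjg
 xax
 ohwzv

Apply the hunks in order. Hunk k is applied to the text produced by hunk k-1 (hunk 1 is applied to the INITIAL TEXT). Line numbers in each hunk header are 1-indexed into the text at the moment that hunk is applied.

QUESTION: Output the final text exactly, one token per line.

Hunk 1: at line 7 remove [szxts,xiang,egbay] add [xax] -> 12 lines: pyk naxv dcfq baj hos mmix bzjt bggod xax ohwzv wzb mlye
Hunk 2: at line 10 remove [wzb] add [nugcv,zzlae,ketvw] -> 14 lines: pyk naxv dcfq baj hos mmix bzjt bggod xax ohwzv nugcv zzlae ketvw mlye
Hunk 3: at line 6 remove [bggod] add [suwa,ikzqe,ldjg] -> 16 lines: pyk naxv dcfq baj hos mmix bzjt suwa ikzqe ldjg xax ohwzv nugcv zzlae ketvw mlye

Answer: pyk
naxv
dcfq
baj
hos
mmix
bzjt
suwa
ikzqe
ldjg
xax
ohwzv
nugcv
zzlae
ketvw
mlye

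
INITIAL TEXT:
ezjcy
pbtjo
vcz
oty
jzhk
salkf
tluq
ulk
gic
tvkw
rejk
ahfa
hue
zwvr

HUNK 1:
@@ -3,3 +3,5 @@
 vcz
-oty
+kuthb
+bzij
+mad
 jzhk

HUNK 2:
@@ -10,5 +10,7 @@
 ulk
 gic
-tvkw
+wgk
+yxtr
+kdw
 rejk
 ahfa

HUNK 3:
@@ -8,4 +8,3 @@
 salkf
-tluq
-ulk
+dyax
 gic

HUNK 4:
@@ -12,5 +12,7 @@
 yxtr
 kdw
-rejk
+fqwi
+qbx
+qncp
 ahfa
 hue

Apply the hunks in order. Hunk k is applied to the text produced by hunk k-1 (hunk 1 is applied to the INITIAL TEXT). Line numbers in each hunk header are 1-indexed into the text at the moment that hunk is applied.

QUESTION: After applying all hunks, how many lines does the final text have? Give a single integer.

Answer: 19

Derivation:
Hunk 1: at line 3 remove [oty] add [kuthb,bzij,mad] -> 16 lines: ezjcy pbtjo vcz kuthb bzij mad jzhk salkf tluq ulk gic tvkw rejk ahfa hue zwvr
Hunk 2: at line 10 remove [tvkw] add [wgk,yxtr,kdw] -> 18 lines: ezjcy pbtjo vcz kuthb bzij mad jzhk salkf tluq ulk gic wgk yxtr kdw rejk ahfa hue zwvr
Hunk 3: at line 8 remove [tluq,ulk] add [dyax] -> 17 lines: ezjcy pbtjo vcz kuthb bzij mad jzhk salkf dyax gic wgk yxtr kdw rejk ahfa hue zwvr
Hunk 4: at line 12 remove [rejk] add [fqwi,qbx,qncp] -> 19 lines: ezjcy pbtjo vcz kuthb bzij mad jzhk salkf dyax gic wgk yxtr kdw fqwi qbx qncp ahfa hue zwvr
Final line count: 19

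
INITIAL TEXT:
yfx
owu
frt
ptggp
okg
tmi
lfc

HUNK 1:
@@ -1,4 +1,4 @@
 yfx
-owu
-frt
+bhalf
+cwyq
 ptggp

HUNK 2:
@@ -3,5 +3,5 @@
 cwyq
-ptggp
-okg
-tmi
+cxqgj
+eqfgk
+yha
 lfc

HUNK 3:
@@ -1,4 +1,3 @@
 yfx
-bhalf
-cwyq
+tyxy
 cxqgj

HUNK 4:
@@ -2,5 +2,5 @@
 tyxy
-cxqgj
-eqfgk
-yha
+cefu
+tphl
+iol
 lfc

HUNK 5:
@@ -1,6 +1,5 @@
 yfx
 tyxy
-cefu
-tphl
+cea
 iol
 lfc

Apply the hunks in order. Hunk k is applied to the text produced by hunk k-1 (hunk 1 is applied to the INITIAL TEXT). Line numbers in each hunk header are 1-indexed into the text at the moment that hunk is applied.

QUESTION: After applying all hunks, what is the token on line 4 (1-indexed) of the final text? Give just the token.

Hunk 1: at line 1 remove [owu,frt] add [bhalf,cwyq] -> 7 lines: yfx bhalf cwyq ptggp okg tmi lfc
Hunk 2: at line 3 remove [ptggp,okg,tmi] add [cxqgj,eqfgk,yha] -> 7 lines: yfx bhalf cwyq cxqgj eqfgk yha lfc
Hunk 3: at line 1 remove [bhalf,cwyq] add [tyxy] -> 6 lines: yfx tyxy cxqgj eqfgk yha lfc
Hunk 4: at line 2 remove [cxqgj,eqfgk,yha] add [cefu,tphl,iol] -> 6 lines: yfx tyxy cefu tphl iol lfc
Hunk 5: at line 1 remove [cefu,tphl] add [cea] -> 5 lines: yfx tyxy cea iol lfc
Final line 4: iol

Answer: iol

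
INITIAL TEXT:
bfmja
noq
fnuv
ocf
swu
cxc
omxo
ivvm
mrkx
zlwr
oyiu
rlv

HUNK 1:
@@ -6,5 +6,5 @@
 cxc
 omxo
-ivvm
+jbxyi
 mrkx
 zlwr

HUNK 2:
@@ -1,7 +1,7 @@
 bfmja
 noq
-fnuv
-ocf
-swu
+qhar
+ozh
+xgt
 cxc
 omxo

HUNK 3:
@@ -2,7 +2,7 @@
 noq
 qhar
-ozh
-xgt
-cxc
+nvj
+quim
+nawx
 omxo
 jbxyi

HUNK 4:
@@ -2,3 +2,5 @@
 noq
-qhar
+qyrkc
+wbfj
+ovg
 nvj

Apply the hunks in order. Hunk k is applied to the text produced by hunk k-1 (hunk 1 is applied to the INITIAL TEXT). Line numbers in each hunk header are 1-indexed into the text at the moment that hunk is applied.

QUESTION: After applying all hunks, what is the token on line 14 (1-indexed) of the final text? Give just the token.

Hunk 1: at line 6 remove [ivvm] add [jbxyi] -> 12 lines: bfmja noq fnuv ocf swu cxc omxo jbxyi mrkx zlwr oyiu rlv
Hunk 2: at line 1 remove [fnuv,ocf,swu] add [qhar,ozh,xgt] -> 12 lines: bfmja noq qhar ozh xgt cxc omxo jbxyi mrkx zlwr oyiu rlv
Hunk 3: at line 2 remove [ozh,xgt,cxc] add [nvj,quim,nawx] -> 12 lines: bfmja noq qhar nvj quim nawx omxo jbxyi mrkx zlwr oyiu rlv
Hunk 4: at line 2 remove [qhar] add [qyrkc,wbfj,ovg] -> 14 lines: bfmja noq qyrkc wbfj ovg nvj quim nawx omxo jbxyi mrkx zlwr oyiu rlv
Final line 14: rlv

Answer: rlv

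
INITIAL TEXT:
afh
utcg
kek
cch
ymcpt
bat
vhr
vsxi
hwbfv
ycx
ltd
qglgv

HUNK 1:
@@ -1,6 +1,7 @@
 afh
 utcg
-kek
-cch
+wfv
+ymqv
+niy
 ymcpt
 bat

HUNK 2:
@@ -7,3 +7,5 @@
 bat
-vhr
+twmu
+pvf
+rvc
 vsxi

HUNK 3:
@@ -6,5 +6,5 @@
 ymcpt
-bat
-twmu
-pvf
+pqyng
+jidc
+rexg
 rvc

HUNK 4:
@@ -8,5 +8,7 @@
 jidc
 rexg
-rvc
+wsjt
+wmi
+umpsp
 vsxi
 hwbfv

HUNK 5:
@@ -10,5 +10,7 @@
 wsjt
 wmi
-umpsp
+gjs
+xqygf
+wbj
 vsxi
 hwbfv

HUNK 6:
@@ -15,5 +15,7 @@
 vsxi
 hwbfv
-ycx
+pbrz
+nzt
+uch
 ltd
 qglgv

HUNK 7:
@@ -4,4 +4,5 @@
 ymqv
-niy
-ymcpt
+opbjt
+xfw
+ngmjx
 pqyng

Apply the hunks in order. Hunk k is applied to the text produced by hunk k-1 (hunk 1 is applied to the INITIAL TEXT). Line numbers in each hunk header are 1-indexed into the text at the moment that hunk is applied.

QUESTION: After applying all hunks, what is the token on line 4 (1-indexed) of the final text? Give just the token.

Hunk 1: at line 1 remove [kek,cch] add [wfv,ymqv,niy] -> 13 lines: afh utcg wfv ymqv niy ymcpt bat vhr vsxi hwbfv ycx ltd qglgv
Hunk 2: at line 7 remove [vhr] add [twmu,pvf,rvc] -> 15 lines: afh utcg wfv ymqv niy ymcpt bat twmu pvf rvc vsxi hwbfv ycx ltd qglgv
Hunk 3: at line 6 remove [bat,twmu,pvf] add [pqyng,jidc,rexg] -> 15 lines: afh utcg wfv ymqv niy ymcpt pqyng jidc rexg rvc vsxi hwbfv ycx ltd qglgv
Hunk 4: at line 8 remove [rvc] add [wsjt,wmi,umpsp] -> 17 lines: afh utcg wfv ymqv niy ymcpt pqyng jidc rexg wsjt wmi umpsp vsxi hwbfv ycx ltd qglgv
Hunk 5: at line 10 remove [umpsp] add [gjs,xqygf,wbj] -> 19 lines: afh utcg wfv ymqv niy ymcpt pqyng jidc rexg wsjt wmi gjs xqygf wbj vsxi hwbfv ycx ltd qglgv
Hunk 6: at line 15 remove [ycx] add [pbrz,nzt,uch] -> 21 lines: afh utcg wfv ymqv niy ymcpt pqyng jidc rexg wsjt wmi gjs xqygf wbj vsxi hwbfv pbrz nzt uch ltd qglgv
Hunk 7: at line 4 remove [niy,ymcpt] add [opbjt,xfw,ngmjx] -> 22 lines: afh utcg wfv ymqv opbjt xfw ngmjx pqyng jidc rexg wsjt wmi gjs xqygf wbj vsxi hwbfv pbrz nzt uch ltd qglgv
Final line 4: ymqv

Answer: ymqv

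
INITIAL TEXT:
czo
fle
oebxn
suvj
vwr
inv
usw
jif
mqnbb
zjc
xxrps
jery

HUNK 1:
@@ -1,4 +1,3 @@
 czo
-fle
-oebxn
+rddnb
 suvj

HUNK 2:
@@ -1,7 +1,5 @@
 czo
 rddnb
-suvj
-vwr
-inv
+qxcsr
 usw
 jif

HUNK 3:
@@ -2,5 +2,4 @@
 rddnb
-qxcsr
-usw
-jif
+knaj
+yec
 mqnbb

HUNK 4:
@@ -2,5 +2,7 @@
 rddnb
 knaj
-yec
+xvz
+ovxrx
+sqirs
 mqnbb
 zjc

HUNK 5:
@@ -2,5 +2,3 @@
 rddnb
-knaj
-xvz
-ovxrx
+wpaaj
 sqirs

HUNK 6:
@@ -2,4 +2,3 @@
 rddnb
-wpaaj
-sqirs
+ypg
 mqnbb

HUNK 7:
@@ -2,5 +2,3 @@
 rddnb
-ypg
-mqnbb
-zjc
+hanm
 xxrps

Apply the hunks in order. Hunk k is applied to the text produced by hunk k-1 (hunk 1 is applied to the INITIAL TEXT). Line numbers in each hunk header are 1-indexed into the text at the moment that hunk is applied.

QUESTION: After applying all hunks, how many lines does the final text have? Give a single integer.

Hunk 1: at line 1 remove [fle,oebxn] add [rddnb] -> 11 lines: czo rddnb suvj vwr inv usw jif mqnbb zjc xxrps jery
Hunk 2: at line 1 remove [suvj,vwr,inv] add [qxcsr] -> 9 lines: czo rddnb qxcsr usw jif mqnbb zjc xxrps jery
Hunk 3: at line 2 remove [qxcsr,usw,jif] add [knaj,yec] -> 8 lines: czo rddnb knaj yec mqnbb zjc xxrps jery
Hunk 4: at line 2 remove [yec] add [xvz,ovxrx,sqirs] -> 10 lines: czo rddnb knaj xvz ovxrx sqirs mqnbb zjc xxrps jery
Hunk 5: at line 2 remove [knaj,xvz,ovxrx] add [wpaaj] -> 8 lines: czo rddnb wpaaj sqirs mqnbb zjc xxrps jery
Hunk 6: at line 2 remove [wpaaj,sqirs] add [ypg] -> 7 lines: czo rddnb ypg mqnbb zjc xxrps jery
Hunk 7: at line 2 remove [ypg,mqnbb,zjc] add [hanm] -> 5 lines: czo rddnb hanm xxrps jery
Final line count: 5

Answer: 5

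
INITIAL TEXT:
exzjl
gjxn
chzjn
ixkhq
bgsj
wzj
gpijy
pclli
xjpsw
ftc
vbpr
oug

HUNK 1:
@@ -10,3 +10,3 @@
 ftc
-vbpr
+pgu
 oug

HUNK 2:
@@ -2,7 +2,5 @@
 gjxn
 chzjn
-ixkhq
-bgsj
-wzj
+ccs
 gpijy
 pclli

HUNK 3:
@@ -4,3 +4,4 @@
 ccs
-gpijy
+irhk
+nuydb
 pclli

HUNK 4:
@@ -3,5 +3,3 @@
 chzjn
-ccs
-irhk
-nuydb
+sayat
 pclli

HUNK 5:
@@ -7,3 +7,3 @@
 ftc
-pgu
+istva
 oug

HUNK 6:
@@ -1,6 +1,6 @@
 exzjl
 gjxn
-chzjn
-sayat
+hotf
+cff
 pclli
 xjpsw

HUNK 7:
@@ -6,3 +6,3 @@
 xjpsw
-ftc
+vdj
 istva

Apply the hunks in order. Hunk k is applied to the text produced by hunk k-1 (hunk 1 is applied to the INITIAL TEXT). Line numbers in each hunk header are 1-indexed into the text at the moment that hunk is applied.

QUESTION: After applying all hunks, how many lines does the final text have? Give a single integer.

Hunk 1: at line 10 remove [vbpr] add [pgu] -> 12 lines: exzjl gjxn chzjn ixkhq bgsj wzj gpijy pclli xjpsw ftc pgu oug
Hunk 2: at line 2 remove [ixkhq,bgsj,wzj] add [ccs] -> 10 lines: exzjl gjxn chzjn ccs gpijy pclli xjpsw ftc pgu oug
Hunk 3: at line 4 remove [gpijy] add [irhk,nuydb] -> 11 lines: exzjl gjxn chzjn ccs irhk nuydb pclli xjpsw ftc pgu oug
Hunk 4: at line 3 remove [ccs,irhk,nuydb] add [sayat] -> 9 lines: exzjl gjxn chzjn sayat pclli xjpsw ftc pgu oug
Hunk 5: at line 7 remove [pgu] add [istva] -> 9 lines: exzjl gjxn chzjn sayat pclli xjpsw ftc istva oug
Hunk 6: at line 1 remove [chzjn,sayat] add [hotf,cff] -> 9 lines: exzjl gjxn hotf cff pclli xjpsw ftc istva oug
Hunk 7: at line 6 remove [ftc] add [vdj] -> 9 lines: exzjl gjxn hotf cff pclli xjpsw vdj istva oug
Final line count: 9

Answer: 9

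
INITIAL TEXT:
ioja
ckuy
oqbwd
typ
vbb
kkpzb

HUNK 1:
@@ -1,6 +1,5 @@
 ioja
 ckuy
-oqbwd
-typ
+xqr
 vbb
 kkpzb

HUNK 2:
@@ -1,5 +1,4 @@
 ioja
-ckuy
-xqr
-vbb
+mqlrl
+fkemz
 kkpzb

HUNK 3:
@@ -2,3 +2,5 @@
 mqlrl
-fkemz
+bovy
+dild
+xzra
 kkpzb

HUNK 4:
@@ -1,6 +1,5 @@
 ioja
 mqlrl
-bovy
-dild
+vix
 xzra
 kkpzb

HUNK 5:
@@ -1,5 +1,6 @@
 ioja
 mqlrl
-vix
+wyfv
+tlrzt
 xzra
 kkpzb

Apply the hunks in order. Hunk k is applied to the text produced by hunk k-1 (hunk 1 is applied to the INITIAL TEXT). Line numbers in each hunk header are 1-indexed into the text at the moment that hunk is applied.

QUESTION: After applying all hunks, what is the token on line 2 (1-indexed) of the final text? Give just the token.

Answer: mqlrl

Derivation:
Hunk 1: at line 1 remove [oqbwd,typ] add [xqr] -> 5 lines: ioja ckuy xqr vbb kkpzb
Hunk 2: at line 1 remove [ckuy,xqr,vbb] add [mqlrl,fkemz] -> 4 lines: ioja mqlrl fkemz kkpzb
Hunk 3: at line 2 remove [fkemz] add [bovy,dild,xzra] -> 6 lines: ioja mqlrl bovy dild xzra kkpzb
Hunk 4: at line 1 remove [bovy,dild] add [vix] -> 5 lines: ioja mqlrl vix xzra kkpzb
Hunk 5: at line 1 remove [vix] add [wyfv,tlrzt] -> 6 lines: ioja mqlrl wyfv tlrzt xzra kkpzb
Final line 2: mqlrl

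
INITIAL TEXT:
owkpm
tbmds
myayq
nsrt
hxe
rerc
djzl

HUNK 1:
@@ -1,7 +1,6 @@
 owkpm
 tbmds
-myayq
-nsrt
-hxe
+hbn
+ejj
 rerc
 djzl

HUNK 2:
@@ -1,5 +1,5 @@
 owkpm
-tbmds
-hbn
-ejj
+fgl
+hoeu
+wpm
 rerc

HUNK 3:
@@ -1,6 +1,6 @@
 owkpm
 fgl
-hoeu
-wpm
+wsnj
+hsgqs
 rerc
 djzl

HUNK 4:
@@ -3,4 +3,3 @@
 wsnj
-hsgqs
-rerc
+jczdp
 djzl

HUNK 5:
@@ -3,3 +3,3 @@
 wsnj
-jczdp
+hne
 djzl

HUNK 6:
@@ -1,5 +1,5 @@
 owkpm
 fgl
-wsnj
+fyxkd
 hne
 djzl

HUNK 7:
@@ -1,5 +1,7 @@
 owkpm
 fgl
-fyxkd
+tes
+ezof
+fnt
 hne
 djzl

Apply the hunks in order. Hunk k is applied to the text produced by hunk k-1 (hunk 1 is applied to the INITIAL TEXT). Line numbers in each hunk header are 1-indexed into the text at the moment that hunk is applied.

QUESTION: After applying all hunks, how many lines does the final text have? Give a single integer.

Hunk 1: at line 1 remove [myayq,nsrt,hxe] add [hbn,ejj] -> 6 lines: owkpm tbmds hbn ejj rerc djzl
Hunk 2: at line 1 remove [tbmds,hbn,ejj] add [fgl,hoeu,wpm] -> 6 lines: owkpm fgl hoeu wpm rerc djzl
Hunk 3: at line 1 remove [hoeu,wpm] add [wsnj,hsgqs] -> 6 lines: owkpm fgl wsnj hsgqs rerc djzl
Hunk 4: at line 3 remove [hsgqs,rerc] add [jczdp] -> 5 lines: owkpm fgl wsnj jczdp djzl
Hunk 5: at line 3 remove [jczdp] add [hne] -> 5 lines: owkpm fgl wsnj hne djzl
Hunk 6: at line 1 remove [wsnj] add [fyxkd] -> 5 lines: owkpm fgl fyxkd hne djzl
Hunk 7: at line 1 remove [fyxkd] add [tes,ezof,fnt] -> 7 lines: owkpm fgl tes ezof fnt hne djzl
Final line count: 7

Answer: 7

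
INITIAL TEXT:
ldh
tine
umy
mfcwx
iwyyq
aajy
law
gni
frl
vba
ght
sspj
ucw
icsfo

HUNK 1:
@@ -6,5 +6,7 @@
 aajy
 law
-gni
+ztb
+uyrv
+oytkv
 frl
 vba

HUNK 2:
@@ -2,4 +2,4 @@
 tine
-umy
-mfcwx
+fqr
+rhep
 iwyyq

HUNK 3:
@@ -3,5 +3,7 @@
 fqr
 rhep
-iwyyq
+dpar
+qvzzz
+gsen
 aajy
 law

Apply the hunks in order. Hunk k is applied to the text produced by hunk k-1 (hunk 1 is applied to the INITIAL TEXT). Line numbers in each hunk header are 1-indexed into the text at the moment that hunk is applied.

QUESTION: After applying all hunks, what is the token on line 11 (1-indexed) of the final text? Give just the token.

Answer: uyrv

Derivation:
Hunk 1: at line 6 remove [gni] add [ztb,uyrv,oytkv] -> 16 lines: ldh tine umy mfcwx iwyyq aajy law ztb uyrv oytkv frl vba ght sspj ucw icsfo
Hunk 2: at line 2 remove [umy,mfcwx] add [fqr,rhep] -> 16 lines: ldh tine fqr rhep iwyyq aajy law ztb uyrv oytkv frl vba ght sspj ucw icsfo
Hunk 3: at line 3 remove [iwyyq] add [dpar,qvzzz,gsen] -> 18 lines: ldh tine fqr rhep dpar qvzzz gsen aajy law ztb uyrv oytkv frl vba ght sspj ucw icsfo
Final line 11: uyrv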